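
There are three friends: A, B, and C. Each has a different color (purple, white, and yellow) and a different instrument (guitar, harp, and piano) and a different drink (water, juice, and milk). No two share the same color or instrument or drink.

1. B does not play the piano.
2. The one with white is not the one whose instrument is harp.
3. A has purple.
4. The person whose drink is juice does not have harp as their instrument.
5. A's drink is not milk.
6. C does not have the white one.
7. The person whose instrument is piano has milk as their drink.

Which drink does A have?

water

With clues 1–5, milk is impossible for A's drink.
With clues 1–7, juice is impossible for A's drink.
That leaves water.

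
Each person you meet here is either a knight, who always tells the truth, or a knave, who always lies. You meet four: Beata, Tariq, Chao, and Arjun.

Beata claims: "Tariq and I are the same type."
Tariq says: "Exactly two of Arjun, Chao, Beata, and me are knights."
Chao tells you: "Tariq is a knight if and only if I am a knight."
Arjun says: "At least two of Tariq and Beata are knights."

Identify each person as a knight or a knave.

Beata: knave, Tariq: knight, Chao: knight, Arjun: knave

Consider Beata. Suppose Beata is a knight.
Then no assignment of the remaining roles makes every statement match its speaker's type — contradiction.
So Beata is a knave.
With that fixed, Arjun's statement is false, so Arjun is a knave.
Consider Tariq. Suppose Tariq is a knave.
Then Beata's statement comes out true, contradicting Beata being a knave.
So Tariq is a knight.
Consider Chao. Suppose Chao is a knave.
Then Tariq's statement comes out false, contradicting Tariq being a knight.
So Chao is a knight.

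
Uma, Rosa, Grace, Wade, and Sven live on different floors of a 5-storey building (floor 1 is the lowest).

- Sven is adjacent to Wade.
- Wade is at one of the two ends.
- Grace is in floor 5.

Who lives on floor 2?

Sven

With clues 1–2, Wade is ruled out for floor 2.
With clues 1–3, Grace, Rosa, and Uma are ruled out for floor 2.
So floor 2 is Sven.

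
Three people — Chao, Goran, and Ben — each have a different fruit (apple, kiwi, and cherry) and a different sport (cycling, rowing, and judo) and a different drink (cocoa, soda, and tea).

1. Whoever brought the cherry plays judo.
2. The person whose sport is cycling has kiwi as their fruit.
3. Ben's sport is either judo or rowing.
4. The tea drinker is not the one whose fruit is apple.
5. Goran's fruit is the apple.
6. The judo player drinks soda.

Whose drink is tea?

Chao

With clues 1–5, Goran is impossible for the one with drink tea.
With clues 1–6, Ben is impossible for the one with drink tea.
That leaves Chao.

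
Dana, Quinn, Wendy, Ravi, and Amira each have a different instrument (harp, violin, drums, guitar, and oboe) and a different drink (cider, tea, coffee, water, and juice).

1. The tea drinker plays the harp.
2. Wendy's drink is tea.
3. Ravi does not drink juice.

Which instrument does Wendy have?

With clues 1–2, drums, guitar, oboe, and violin are impossible for Wendy's instrument.
That leaves harp.

harp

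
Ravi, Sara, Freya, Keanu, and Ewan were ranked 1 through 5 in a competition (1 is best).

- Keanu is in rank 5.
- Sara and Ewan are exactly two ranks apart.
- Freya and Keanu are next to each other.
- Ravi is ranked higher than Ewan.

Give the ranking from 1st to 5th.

From clue 1: Keanu → rank 5.
From clues 1–2: Ravi is in {1,2,3,4}.
From clues 1–3: Ravi → rank 2, Freya → rank 4.
From clues 1–4: Sara → rank 1, Ewan → rank 3.

Sara, Ravi, Ewan, Freya, Keanu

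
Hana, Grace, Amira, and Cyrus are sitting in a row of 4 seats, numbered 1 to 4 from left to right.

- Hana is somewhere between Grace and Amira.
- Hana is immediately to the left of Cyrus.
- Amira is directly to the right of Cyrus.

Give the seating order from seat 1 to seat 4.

Grace, Hana, Cyrus, Amira

From clue 1: Hana is in {2,3}.
From clues 1–2: Hana → seat 2, Cyrus → seat 3.
From clues 1–3: Grace → seat 1, Amira → seat 4.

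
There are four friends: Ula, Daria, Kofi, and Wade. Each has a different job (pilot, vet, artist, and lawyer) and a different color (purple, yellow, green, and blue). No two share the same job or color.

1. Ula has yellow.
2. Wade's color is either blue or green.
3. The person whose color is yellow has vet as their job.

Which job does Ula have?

vet

With clues 1–3, artist, lawyer, and pilot are impossible for Ula's job.
That leaves vet.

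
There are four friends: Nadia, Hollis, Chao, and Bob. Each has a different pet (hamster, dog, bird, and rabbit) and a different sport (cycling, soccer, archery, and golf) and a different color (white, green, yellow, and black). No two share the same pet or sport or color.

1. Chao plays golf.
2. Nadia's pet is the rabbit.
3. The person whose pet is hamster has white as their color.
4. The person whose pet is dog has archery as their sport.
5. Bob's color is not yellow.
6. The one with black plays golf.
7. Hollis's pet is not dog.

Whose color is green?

With clues 1–6, Chao is impossible for the one with color green.
With clues 1–7, Hollis and Nadia are impossible for the one with color green.
That leaves Bob.

Bob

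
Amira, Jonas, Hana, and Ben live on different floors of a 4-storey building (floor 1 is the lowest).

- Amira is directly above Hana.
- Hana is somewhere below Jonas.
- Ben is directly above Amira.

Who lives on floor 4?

With clue 1, Hana is ruled out for floor 4.
With clues 1–2, Amira is ruled out for floor 4.
With clues 1–3, Ben is ruled out for floor 4.
So floor 4 is Jonas.

Jonas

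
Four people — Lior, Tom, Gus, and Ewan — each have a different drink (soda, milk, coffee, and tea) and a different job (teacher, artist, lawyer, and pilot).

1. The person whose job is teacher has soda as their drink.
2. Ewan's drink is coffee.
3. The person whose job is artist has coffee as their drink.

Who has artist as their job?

Ewan

With clues 1–3, Gus, Lior, and Tom are impossible for the one with job artist.
That leaves Ewan.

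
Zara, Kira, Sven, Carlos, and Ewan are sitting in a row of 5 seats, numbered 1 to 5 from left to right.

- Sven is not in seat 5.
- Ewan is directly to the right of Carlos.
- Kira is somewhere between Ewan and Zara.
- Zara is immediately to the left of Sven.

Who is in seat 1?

With clues 1–2, Ewan is ruled out for seat 1.
With clues 1–3, Kira is ruled out for seat 1.
With clues 1–4, Carlos and Sven are ruled out for seat 1.
So seat 1 is Zara.

Zara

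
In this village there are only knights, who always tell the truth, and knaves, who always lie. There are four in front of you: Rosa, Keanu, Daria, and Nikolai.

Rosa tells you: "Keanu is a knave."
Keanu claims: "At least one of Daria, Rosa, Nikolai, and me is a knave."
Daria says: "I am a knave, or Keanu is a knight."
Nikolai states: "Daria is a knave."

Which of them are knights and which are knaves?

Consider Rosa. Suppose Rosa is a knight.
Then no assignment of the remaining roles makes every statement match its speaker's type — contradiction.
So Rosa is a knave.
With that fixed, Keanu's statement is true, so Keanu is a knight.
With that fixed, Daria's statement is true, so Daria is a knight.
With that fixed, Nikolai's statement is false, so Nikolai is a knave.

Rosa: knave, Keanu: knight, Daria: knight, Nikolai: knave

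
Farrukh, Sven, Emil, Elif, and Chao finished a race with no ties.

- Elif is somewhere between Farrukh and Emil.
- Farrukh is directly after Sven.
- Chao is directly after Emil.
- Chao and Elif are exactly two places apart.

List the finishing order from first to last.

From clue 1: Elif is in {2,3,4}.
From clues 1–3: Elif → place 3.
From clues 1–4: Sven → place 1, Farrukh → place 2, Emil → place 4, Chao → place 5.

Sven, Farrukh, Elif, Emil, Chao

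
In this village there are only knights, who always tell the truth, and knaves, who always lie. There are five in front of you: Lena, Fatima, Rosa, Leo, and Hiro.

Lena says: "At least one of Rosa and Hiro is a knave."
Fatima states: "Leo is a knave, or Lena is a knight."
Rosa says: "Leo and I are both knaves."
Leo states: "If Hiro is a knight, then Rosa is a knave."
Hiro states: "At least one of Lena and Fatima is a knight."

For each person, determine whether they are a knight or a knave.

Lena: knight, Fatima: knight, Rosa: knave, Leo: knight, Hiro: knight

Consider Lena. Suppose Lena is a knave.
Then no assignment of the remaining roles makes every statement match its speaker's type — contradiction.
So Lena is a knight.
With that fixed, Fatima's statement is true, so Fatima is a knight.
With that fixed, Hiro's statement is true, so Hiro is a knight.
Consider Rosa. Suppose Rosa is a knight.
Then Lena's statement comes out false, contradicting Lena being a knight.
So Rosa is a knave.
With that fixed, Leo's statement is true, so Leo is a knight.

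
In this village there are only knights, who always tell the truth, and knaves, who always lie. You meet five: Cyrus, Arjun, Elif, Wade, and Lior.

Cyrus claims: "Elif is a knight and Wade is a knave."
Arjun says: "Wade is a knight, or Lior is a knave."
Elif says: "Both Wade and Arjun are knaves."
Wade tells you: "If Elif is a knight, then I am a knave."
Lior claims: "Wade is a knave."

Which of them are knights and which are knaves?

Cyrus: knave, Arjun: knight, Elif: knave, Wade: knight, Lior: knave

Consider Cyrus. Suppose Cyrus is a knight.
Then no assignment of the remaining roles makes every statement match its speaker's type — contradiction.
So Cyrus is a knave.
Consider Arjun. Suppose Arjun is a knave.
Then no assignment of the remaining roles makes every statement match its speaker's type — contradiction.
So Arjun is a knight.
With that fixed, Elif's statement is false, so Elif is a knave.
With that fixed, Wade's statement is true, so Wade is a knight.
With that fixed, Lior's statement is false, so Lior is a knave.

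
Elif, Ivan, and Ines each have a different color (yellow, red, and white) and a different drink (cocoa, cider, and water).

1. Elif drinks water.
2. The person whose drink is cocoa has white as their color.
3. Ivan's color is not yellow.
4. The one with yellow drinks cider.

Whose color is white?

With clues 1–2, Elif is impossible for the one with color white.
With clues 1–4, Ines is impossible for the one with color white.
That leaves Ivan.

Ivan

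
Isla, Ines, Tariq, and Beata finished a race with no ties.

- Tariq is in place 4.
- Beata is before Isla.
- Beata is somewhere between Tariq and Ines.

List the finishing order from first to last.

Ines, Beata, Isla, Tariq

From clue 1: Tariq → place 4.
From clues 1–2: Isla is in {2,3}.
From clues 1–3: Ines → place 1, Beata → place 2, Isla → place 3.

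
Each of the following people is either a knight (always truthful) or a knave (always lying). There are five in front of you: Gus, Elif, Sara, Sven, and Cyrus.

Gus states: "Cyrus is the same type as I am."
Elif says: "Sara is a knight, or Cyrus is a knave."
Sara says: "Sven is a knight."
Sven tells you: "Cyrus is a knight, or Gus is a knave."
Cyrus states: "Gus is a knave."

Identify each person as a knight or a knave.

Consider Gus. Suppose Gus is a knight.
Then no assignment of the remaining roles makes every statement match its speaker's type — contradiction.
So Gus is a knave.
With that fixed, Sven's statement is true, so Sven is a knight.
With that fixed, Cyrus's statement is true, so Cyrus is a knight.
With that fixed, Sara's statement is true, so Sara is a knight.
With that fixed, Elif's statement is true, so Elif is a knight.

Gus: knave, Elif: knight, Sara: knight, Sven: knight, Cyrus: knight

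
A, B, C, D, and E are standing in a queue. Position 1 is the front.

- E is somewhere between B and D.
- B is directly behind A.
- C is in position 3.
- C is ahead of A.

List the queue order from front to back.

D, E, C, A, B

From clue 1: E is in {2,3,4}.
From clues 1–3: C → position 3.
From clues 1–4: D → position 1, E → position 2, A → position 4, B → position 5.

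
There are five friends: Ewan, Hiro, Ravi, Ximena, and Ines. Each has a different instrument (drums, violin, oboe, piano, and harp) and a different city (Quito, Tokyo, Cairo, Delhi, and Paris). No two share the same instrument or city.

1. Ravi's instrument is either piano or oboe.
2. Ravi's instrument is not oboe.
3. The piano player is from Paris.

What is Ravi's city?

Paris

With clues 1–3, Cairo, Delhi, Quito, and Tokyo are impossible for Ravi's city.
That leaves Paris.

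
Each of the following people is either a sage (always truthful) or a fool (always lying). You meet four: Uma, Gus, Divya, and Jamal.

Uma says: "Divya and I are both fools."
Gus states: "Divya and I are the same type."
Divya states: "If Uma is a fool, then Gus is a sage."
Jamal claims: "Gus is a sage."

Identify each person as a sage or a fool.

Consider Uma. Suppose Uma is a sage.
Then Uma's own statement would have to be true, but it can't be — contradiction.
So Uma is a fool.
Consider Gus. Suppose Gus is a fool.
Then no assignment of the remaining roles makes every statement match its speaker's type — contradiction.
So Gus is a sage.
With that fixed, Divya's statement is true, so Divya is a sage.
With that fixed, Jamal's statement is true, so Jamal is a sage.

Uma: fool, Gus: sage, Divya: sage, Jamal: sage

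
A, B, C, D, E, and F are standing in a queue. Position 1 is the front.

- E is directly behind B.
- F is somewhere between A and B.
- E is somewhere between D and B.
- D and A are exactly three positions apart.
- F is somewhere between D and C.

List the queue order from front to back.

B, E, D, F, C, A

From clue 1: B is in {1,2,3,4,5}.
From clues 1–2: F is in {2,3,4,5}.
From clues 1–3: B is in {1,2,3,4}.
From clues 1–4: B → position 1, E → position 2, D → position 3, A → position 6.
From clues 1–5: F → position 4, C → position 5.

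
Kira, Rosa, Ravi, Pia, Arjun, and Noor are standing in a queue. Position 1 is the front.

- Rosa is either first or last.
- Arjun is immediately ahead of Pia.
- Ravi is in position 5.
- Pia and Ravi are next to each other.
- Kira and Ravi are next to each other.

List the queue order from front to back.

From clue 1: Rosa is in {1,6}.
From clues 1–3: Ravi → position 5.
From clues 1–4: Arjun → position 3, Pia → position 4.
From clues 1–5: Rosa → position 1, Noor → position 2, Kira → position 6.

Rosa, Noor, Arjun, Pia, Ravi, Kira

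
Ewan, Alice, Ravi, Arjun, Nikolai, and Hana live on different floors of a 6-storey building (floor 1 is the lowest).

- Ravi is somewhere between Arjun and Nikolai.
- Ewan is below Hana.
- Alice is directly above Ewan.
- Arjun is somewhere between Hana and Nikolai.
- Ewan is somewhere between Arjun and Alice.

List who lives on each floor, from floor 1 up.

From clue 1: Ravi is in {2,3,4,5}.
From clues 1–3: Ravi is in {2,4,5}.
From clues 1–4: Hana is in {3,6}.
From clues 1–5: Nikolai → floor 1, Ravi → floor 2, Arjun → floor 3, Ewan → floor 4, Alice → floor 5, Hana → floor 6.

Nikolai, Ravi, Arjun, Ewan, Alice, Hana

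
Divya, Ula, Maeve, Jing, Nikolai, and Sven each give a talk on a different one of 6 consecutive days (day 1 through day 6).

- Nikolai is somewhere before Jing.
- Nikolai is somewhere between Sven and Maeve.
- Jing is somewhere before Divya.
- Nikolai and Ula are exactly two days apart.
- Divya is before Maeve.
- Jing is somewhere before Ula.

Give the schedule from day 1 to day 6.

From clue 1: Jing is in {2,3,4,5,6}.
From clues 1–2: Nikolai is in {2,3,4}.
From clues 1–3: Nikolai is in {2,3}.
From clues 1–4: Divya is in {5,6}.
From clues 1–5: Divya → day 5, Maeve → day 6.
From clues 1–6: Sven → day 1, Nikolai → day 2, Jing → day 3, Ula → day 4.

Sven, Nikolai, Jing, Ula, Divya, Maeve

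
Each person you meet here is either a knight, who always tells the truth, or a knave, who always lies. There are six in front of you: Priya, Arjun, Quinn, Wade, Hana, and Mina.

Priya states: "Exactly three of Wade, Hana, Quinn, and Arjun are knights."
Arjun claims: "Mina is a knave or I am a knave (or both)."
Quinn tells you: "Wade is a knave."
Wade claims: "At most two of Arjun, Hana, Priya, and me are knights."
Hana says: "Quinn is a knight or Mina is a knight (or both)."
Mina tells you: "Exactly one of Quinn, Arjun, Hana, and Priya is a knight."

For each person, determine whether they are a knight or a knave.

Consider Priya. Suppose Priya is a knave.
Then no assignment of the remaining roles makes every statement match its speaker's type — contradiction.
So Priya is a knight.
Consider Arjun. Suppose Arjun is a knave.
Then Arjun's own statement would have to be false, but it can't be — contradiction.
So Arjun is a knight.
With that fixed, Mina's statement is false, so Mina is a knave.
Consider Quinn. Suppose Quinn is a knave.
Then no assignment of the remaining roles makes every statement match its speaker's type — contradiction.
So Quinn is a knight.
With that fixed, Hana's statement is true, so Hana is a knight.
With that fixed, Wade's statement is false, so Wade is a knave.

Priya: knight, Arjun: knight, Quinn: knight, Wade: knave, Hana: knight, Mina: knave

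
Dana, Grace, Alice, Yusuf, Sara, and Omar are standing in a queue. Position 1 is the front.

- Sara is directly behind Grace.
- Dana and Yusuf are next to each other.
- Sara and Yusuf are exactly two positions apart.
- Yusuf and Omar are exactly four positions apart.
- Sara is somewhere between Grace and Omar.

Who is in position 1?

Dana

With clue 1, Sara is ruled out for position 1.
With clues 1–3, Yusuf is ruled out for position 1.
With clues 1–4, Grace is ruled out for position 1.
With clues 1–5, Alice and Omar are ruled out for position 1.
So position 1 is Dana.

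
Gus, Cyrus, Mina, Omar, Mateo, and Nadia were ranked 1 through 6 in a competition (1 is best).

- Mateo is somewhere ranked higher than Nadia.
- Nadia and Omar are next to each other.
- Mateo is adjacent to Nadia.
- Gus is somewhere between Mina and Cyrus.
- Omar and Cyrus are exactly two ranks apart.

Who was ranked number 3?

Nadia

With clues 1–4, Gus is ruled out for rank 3.
With clues 1–5, Cyrus, Mateo, Mina, and Omar are ruled out for rank 3.
So rank 3 is Nadia.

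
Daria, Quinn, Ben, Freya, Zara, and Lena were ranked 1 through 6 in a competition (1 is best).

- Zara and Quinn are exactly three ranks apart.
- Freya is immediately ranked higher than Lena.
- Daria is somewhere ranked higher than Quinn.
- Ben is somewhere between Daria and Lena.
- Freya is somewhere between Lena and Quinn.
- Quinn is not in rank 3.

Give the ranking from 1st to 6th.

From clues 1–2: Freya is in {1,2,3,4,5}.
From clues 1–3: Freya is in {1,3,4,5}.
From clues 1–4: Daria is in {1,2,5}.
From clues 1–5: Daria is in {1,2}.
From clues 1–6: Zara → rank 1, Daria → rank 2, Ben → rank 3, Quinn → rank 4, Freya → rank 5, Lena → rank 6.

Zara, Daria, Ben, Quinn, Freya, Lena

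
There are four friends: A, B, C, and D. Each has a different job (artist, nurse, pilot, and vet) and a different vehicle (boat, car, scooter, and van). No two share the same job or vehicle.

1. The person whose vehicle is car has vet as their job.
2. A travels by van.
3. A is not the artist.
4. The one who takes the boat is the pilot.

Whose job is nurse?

A

With clues 1–4, B, C, and D are impossible for the one with job nurse.
That leaves A.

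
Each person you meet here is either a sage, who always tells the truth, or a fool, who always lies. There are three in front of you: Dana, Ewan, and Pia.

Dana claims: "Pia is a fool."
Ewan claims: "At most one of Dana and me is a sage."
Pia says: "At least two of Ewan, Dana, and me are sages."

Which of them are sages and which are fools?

Dana: fool, Ewan: sage, Pia: sage

Consider Dana. Suppose Dana is a sage.
Then whichever role Ewan has, Ewan's statement has the wrong truth value — contradiction.
So Dana is a fool.
With that fixed, Ewan's statement is true, so Ewan is a sage.
Consider Pia. Suppose Pia is a fool.
Then Dana's statement comes out true, contradicting Dana being a fool.
So Pia is a sage.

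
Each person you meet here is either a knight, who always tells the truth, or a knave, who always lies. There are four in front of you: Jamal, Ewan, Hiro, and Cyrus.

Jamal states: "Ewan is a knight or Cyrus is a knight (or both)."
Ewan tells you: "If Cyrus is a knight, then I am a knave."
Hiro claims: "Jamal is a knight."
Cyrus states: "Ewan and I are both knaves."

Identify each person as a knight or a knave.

Consider Jamal. Suppose Jamal is a knave.
Then no assignment of the remaining roles makes every statement match its speaker's type — contradiction.
So Jamal is a knight.
With that fixed, Hiro's statement is true, so Hiro is a knight.
Consider Ewan. Suppose Ewan is a knave.
Then Ewan's own statement would have to be false, but it can't be — contradiction.
So Ewan is a knight.
With that fixed, Cyrus's statement is false, so Cyrus is a knave.

Jamal: knight, Ewan: knight, Hiro: knight, Cyrus: knave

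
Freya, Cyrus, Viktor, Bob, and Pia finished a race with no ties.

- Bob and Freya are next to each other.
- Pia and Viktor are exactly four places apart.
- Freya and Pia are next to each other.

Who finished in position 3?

Bob

With clues 1–2, Cyrus, Pia, and Viktor are ruled out for place 3.
With clues 1–3, Freya is ruled out for place 3.
So place 3 is Bob.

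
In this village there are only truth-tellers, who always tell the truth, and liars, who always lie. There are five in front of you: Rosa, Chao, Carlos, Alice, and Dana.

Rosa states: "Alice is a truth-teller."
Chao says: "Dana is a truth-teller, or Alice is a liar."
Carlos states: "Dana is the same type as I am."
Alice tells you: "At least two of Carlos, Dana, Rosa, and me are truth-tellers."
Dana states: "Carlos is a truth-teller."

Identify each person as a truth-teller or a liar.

Rosa: truth-teller, Chao: truth-teller, Carlos: truth-teller, Alice: truth-teller, Dana: truth-teller

Consider Rosa. Suppose Rosa is a liar.
Then no assignment of the remaining roles makes every statement match its speaker's type — contradiction.
So Rosa is a truth-teller.
Consider Chao. Suppose Chao is a liar.
Then no assignment of the remaining roles makes every statement match its speaker's type — contradiction.
So Chao is a truth-teller.
Consider Carlos. Suppose Carlos is a liar.
Then no assignment of the remaining roles makes every statement match its speaker's type — contradiction.
So Carlos is a truth-teller.
With that fixed, Alice's statement is true, so Alice is a truth-teller.
With that fixed, Dana's statement is true, so Dana is a truth-teller.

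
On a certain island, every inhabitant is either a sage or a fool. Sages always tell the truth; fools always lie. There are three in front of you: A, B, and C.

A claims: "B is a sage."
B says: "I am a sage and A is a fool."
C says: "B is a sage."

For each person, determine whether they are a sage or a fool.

A: fool, B: fool, C: fool

Consider A. Suppose A is a sage.
Then no assignment of the remaining roles makes every statement match its speaker's type — contradiction.
So A is a fool.
Consider B. Suppose B is a sage.
Then A's statement comes out true, contradicting A being a fool.
So B is a fool.
With that fixed, C's statement is false, so C is a fool.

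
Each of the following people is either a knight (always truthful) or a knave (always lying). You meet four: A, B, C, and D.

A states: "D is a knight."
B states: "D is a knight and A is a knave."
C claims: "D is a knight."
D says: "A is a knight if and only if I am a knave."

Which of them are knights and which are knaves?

Consider A. Suppose A is a knight.
Then whichever role D has, D's statement has the wrong truth value — contradiction.
So A is a knave.
Consider B. Suppose B is a knight.
Then no assignment of the remaining roles makes every statement match its speaker's type — contradiction.
So B is a knave.
Consider C. Suppose C is a knight.
Then no assignment of the remaining roles makes every statement match its speaker's type — contradiction.
So C is a knave.
Consider D. Suppose D is a knight.
Then A's statement comes out true, contradicting A being a knave.
So D is a knave.

A: knave, B: knave, C: knave, D: knave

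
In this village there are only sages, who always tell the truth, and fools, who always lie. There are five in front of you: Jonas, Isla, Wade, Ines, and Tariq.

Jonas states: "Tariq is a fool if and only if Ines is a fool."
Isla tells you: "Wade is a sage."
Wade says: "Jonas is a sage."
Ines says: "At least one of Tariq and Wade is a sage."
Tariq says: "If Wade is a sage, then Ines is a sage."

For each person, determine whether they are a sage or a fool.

Consider Jonas. Suppose Jonas is a fool.
Then no assignment of the remaining roles makes every statement match its speaker's type — contradiction.
So Jonas is a sage.
With that fixed, Wade's statement is true, so Wade is a sage.
With that fixed, Ines's statement is true, so Ines is a sage.
With that fixed, Tariq's statement is true, so Tariq is a sage.
With that fixed, Isla's statement is true, so Isla is a sage.

Jonas: sage, Isla: sage, Wade: sage, Ines: sage, Tariq: sage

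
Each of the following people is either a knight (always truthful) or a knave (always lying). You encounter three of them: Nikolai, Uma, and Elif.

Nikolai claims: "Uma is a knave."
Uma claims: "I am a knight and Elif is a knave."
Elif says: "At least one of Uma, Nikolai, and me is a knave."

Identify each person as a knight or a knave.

Nikolai: knight, Uma: knave, Elif: knight

Consider Nikolai. Suppose Nikolai is a knave.
Then no assignment of the remaining roles makes every statement match its speaker's type — contradiction.
So Nikolai is a knight.
Consider Uma. Suppose Uma is a knight.
Then Nikolai's statement comes out false, contradicting Nikolai being a knight.
So Uma is a knave.
With that fixed, Elif's statement is true, so Elif is a knight.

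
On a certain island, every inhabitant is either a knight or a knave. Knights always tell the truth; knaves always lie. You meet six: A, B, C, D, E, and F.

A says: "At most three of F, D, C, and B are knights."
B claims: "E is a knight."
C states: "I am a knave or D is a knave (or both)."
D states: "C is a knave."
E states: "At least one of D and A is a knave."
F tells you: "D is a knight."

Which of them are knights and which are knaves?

Consider A. Suppose A is a knave.
Then no assignment of the remaining roles makes every statement match its speaker's type — contradiction.
So A is a knight.
Consider B. Suppose B is a knave.
Then no assignment of the remaining roles makes every statement match its speaker's type — contradiction.
So B is a knight.
Consider C. Suppose C is a knave.
Then C's own statement would have to be false, but it can't be — contradiction.
So C is a knight.
With that fixed, D's statement is false, so D is a knave.
With that fixed, E's statement is true, so E is a knight.
With that fixed, F's statement is false, so F is a knave.

A: knight, B: knight, C: knight, D: knave, E: knight, F: knave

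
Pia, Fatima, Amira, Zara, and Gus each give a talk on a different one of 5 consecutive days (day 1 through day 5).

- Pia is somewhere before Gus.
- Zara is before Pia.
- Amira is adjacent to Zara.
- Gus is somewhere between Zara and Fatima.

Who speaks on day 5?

Fatima

With clue 1, Pia is ruled out for day 5.
With clues 1–2, Zara is ruled out for day 5.
With clues 1–3, Amira is ruled out for day 5.
With clues 1–4, Gus is ruled out for day 5.
So day 5 is Fatima.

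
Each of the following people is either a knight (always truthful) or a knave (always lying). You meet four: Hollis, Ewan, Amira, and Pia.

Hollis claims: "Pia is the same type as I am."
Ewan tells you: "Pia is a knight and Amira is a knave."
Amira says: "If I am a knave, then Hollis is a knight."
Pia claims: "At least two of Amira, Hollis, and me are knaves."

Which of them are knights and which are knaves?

Hollis: knave, Ewan: knight, Amira: knave, Pia: knight

Consider Hollis. Suppose Hollis is a knight.
Then no assignment of the remaining roles makes every statement match its speaker's type — contradiction.
So Hollis is a knave.
Consider Ewan. Suppose Ewan is a knave.
Then no assignment of the remaining roles makes every statement match its speaker's type — contradiction.
So Ewan is a knight.
Consider Amira. Suppose Amira is a knight.
Then Ewan's statement comes out false, contradicting Ewan being a knight.
So Amira is a knave.
With that fixed, Pia's statement is true, so Pia is a knight.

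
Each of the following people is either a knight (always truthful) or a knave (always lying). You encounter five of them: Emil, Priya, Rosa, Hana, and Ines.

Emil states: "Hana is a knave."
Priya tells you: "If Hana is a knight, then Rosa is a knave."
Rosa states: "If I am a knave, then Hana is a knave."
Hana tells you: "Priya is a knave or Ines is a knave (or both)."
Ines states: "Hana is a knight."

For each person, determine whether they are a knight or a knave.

Emil: knave, Priya: knave, Rosa: knight, Hana: knight, Ines: knight

Consider Emil. Suppose Emil is a knight.
Then no assignment of the remaining roles makes every statement match its speaker's type — contradiction.
So Emil is a knave.
Consider Priya. Suppose Priya is a knight.
Then no assignment of the remaining roles makes every statement match its speaker's type — contradiction.
So Priya is a knave.
With that fixed, Hana's statement is true, so Hana is a knight.
With that fixed, Ines's statement is true, so Ines is a knight.
Consider Rosa. Suppose Rosa is a knave.
Then Priya's statement comes out true, contradicting Priya being a knave.
So Rosa is a knight.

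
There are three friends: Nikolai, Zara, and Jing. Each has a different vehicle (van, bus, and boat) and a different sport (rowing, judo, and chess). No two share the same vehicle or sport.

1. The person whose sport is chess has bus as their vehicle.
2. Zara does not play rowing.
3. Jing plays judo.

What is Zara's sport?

With clues 1–2, rowing is impossible for Zara's sport.
With clues 1–3, judo is impossible for Zara's sport.
That leaves chess.

chess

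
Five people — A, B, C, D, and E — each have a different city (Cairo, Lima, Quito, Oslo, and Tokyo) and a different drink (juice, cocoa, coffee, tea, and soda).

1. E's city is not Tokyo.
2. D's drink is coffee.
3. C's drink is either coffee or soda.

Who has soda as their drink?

With clues 1–2, D is impossible for the one with drink soda.
With clues 1–3, A, B, and E are impossible for the one with drink soda.
That leaves C.

C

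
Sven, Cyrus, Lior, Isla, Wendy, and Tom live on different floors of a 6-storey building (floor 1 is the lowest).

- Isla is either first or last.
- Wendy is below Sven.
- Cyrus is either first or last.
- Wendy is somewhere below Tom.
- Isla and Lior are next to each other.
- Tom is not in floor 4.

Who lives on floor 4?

Sven

With clue 1, Isla is ruled out for floor 4.
With clues 1–3, Cyrus is ruled out for floor 4.
With clues 1–4, Wendy is ruled out for floor 4.
With clues 1–5, Lior is ruled out for floor 4.
With clues 1–6, Tom is ruled out for floor 4.
So floor 4 is Sven.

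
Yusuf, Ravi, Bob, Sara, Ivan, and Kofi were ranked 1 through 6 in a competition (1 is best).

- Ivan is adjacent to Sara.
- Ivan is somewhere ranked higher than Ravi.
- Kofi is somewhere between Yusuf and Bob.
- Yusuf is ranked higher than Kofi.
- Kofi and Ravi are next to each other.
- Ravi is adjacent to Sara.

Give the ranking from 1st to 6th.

Yusuf, Ivan, Sara, Ravi, Kofi, Bob

From clues 1–2: Ravi is in {3,4,5,6}.
From clues 1–3: Kofi is in {2,4,5}.
From clues 1–4: Yusuf is in {1,3,4}.
From clues 1–5: Bob → rank 6.
From clues 1–6: Yusuf → rank 1, Ivan → rank 2, Sara → rank 3, Ravi → rank 4, Kofi → rank 5.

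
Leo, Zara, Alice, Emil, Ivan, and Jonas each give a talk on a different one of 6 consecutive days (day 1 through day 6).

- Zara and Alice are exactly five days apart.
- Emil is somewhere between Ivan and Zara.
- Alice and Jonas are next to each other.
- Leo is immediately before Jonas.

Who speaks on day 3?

Ivan

With clue 1, Alice and Zara are ruled out for day 3.
With clues 1–3, Jonas is ruled out for day 3.
With clues 1–4, Emil and Leo are ruled out for day 3.
So day 3 is Ivan.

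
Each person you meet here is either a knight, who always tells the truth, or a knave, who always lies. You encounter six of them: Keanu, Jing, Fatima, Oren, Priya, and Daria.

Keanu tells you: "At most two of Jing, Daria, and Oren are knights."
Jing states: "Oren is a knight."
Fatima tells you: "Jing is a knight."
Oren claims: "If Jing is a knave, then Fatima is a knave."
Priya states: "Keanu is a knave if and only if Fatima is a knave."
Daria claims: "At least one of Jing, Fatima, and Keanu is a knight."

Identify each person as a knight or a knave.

Consider Keanu. Suppose Keanu is a knight.
Then no assignment of the remaining roles makes every statement match its speaker's type — contradiction.
So Keanu is a knave.
Consider Jing. Suppose Jing is a knave.
Then Keanu's statement comes out true, contradicting Keanu being a knave.
So Jing is a knight.
With that fixed, Fatima's statement is true, so Fatima is a knight.
With that fixed, Oren's statement is true, so Oren is a knight.
With that fixed, Priya's statement is false, so Priya is a knave.
With that fixed, Daria's statement is true, so Daria is a knight.

Keanu: knave, Jing: knight, Fatima: knight, Oren: knight, Priya: knave, Daria: knight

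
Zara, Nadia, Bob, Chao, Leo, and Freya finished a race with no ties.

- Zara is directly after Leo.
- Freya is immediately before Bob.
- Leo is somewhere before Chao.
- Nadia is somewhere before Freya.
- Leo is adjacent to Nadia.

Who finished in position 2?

Leo

With clues 1–3, Chao and Nadia are ruled out for place 2.
With clues 1–4, Bob is ruled out for place 2.
With clues 1–5, Freya and Zara are ruled out for place 2.
So place 2 is Leo.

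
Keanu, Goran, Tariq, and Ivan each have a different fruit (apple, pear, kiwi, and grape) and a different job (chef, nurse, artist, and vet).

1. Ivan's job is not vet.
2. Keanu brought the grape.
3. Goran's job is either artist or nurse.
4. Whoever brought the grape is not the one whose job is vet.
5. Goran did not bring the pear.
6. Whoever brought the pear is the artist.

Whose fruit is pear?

With clues 1–2, Keanu is impossible for the one with fruit pear.
With clues 1–5, Goran is impossible for the one with fruit pear.
With clues 1–6, Tariq is impossible for the one with fruit pear.
That leaves Ivan.

Ivan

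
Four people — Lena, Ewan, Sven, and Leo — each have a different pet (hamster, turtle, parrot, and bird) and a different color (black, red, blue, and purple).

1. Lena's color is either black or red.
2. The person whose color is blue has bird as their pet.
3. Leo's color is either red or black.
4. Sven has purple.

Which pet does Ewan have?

bird

With clues 1–4, hamster, parrot, and turtle are impossible for Ewan's pet.
That leaves bird.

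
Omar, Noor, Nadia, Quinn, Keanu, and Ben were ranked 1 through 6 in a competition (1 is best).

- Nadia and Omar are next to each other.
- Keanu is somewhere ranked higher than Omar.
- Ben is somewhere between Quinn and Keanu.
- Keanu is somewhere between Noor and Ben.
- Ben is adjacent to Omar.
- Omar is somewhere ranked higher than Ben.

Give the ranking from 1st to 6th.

Noor, Keanu, Nadia, Omar, Ben, Quinn

From clues 1–2: Keanu is in {1,2,3,4}.
From clues 1–4: Keanu is in {2,3}.
From clues 1–5: Noor → rank 1, Keanu → rank 2, Omar → rank 4, Quinn → rank 6.
From clues 1–6: Nadia → rank 3, Ben → rank 5.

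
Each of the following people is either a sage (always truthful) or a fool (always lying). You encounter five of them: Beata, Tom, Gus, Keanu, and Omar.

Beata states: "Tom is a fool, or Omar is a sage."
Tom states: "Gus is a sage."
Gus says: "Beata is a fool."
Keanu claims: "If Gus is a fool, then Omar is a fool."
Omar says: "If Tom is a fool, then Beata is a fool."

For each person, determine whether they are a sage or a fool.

Beata: sage, Tom: fool, Gus: fool, Keanu: sage, Omar: fool

Consider Beata. Suppose Beata is a fool.
Then no assignment of the remaining roles makes every statement match its speaker's type — contradiction.
So Beata is a sage.
With that fixed, Gus's statement is false, so Gus is a fool.
With that fixed, Tom's statement is false, so Tom is a fool.
With that fixed, Omar's statement is false, so Omar is a fool.
With that fixed, Keanu's statement is true, so Keanu is a sage.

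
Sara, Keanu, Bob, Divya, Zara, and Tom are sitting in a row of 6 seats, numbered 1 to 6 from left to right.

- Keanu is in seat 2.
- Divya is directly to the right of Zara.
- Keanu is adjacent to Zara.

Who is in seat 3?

With clue 1, Keanu is ruled out for seat 3.
With clues 1–2, Divya is ruled out for seat 3.
With clues 1–3, Bob, Sara, and Tom are ruled out for seat 3.
So seat 3 is Zara.

Zara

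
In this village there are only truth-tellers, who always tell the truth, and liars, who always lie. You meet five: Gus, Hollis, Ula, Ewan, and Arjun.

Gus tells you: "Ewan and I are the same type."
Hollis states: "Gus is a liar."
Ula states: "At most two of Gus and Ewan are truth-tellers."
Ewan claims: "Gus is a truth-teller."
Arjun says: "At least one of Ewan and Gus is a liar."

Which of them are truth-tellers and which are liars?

Gus: truth-teller, Hollis: liar, Ula: truth-teller, Ewan: truth-teller, Arjun: liar

Regardless of anyone's role, Ula's statement is true, so Ula is a truth-teller.
Consider Gus. Suppose Gus is a liar.
Then no assignment of the remaining roles makes every statement match its speaker's type — contradiction.
So Gus is a truth-teller.
With that fixed, Hollis's statement is false, so Hollis is a liar.
With that fixed, Ewan's statement is true, so Ewan is a truth-teller.
With that fixed, Arjun's statement is false, so Arjun is a liar.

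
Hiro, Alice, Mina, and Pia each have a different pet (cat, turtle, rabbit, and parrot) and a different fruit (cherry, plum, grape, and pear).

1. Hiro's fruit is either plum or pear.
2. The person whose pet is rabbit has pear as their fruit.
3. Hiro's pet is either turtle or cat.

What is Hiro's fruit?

Clue 1 rules out cherry and grape for Hiro's fruit.
With clues 1–3, pear is impossible for Hiro's fruit.
That leaves plum.

plum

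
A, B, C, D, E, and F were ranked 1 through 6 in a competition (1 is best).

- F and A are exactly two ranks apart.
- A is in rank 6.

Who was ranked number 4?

With clues 1–2, A, B, C, D, and E are ruled out for rank 4.
So rank 4 is F.

F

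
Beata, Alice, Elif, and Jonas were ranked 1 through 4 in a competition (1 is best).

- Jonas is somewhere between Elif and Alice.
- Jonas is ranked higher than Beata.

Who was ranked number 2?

With clues 1–2, Alice, Beata, and Elif are ruled out for rank 2.
So rank 2 is Jonas.

Jonas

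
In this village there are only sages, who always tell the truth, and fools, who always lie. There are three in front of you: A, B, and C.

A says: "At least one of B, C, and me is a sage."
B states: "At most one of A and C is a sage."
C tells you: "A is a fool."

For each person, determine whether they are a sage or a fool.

Consider A. Suppose A is a fool.
Then no assignment of the remaining roles makes every statement match its speaker's type — contradiction.
So A is a sage.
With that fixed, C's statement is false, so C is a fool.
With that fixed, B's statement is true, so B is a sage.

A: sage, B: sage, C: fool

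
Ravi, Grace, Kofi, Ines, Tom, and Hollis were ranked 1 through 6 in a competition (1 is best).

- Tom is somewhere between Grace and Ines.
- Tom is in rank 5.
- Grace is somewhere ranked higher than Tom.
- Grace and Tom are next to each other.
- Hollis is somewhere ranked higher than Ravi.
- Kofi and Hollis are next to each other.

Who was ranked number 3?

Ravi

With clues 1–2, Tom is ruled out for rank 3.
With clues 1–3, Ines is ruled out for rank 3.
With clues 1–4, Grace is ruled out for rank 3.
With clues 1–5, Hollis is ruled out for rank 3.
With clues 1–6, Kofi is ruled out for rank 3.
So rank 3 is Ravi.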